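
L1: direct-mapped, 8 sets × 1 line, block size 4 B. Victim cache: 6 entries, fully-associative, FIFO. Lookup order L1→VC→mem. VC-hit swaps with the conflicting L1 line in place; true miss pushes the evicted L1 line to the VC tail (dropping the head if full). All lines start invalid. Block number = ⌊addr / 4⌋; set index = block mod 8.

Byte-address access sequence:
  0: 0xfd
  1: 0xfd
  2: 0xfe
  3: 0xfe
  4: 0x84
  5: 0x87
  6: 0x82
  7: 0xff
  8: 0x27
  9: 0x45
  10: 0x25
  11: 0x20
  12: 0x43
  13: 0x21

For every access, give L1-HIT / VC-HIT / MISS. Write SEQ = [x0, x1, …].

0: 0xfd (blk 63, set 7) → MISS  vc=[]
1: 0xfd (blk 63, set 7) → L1-HIT  vc=[]
2: 0xfe (blk 63, set 7) → L1-HIT  vc=[]
3: 0xfe (blk 63, set 7) → L1-HIT  vc=[]
4: 0x84 (blk 33, set 1) → MISS  vc=[]
5: 0x87 (blk 33, set 1) → L1-HIT  vc=[]
6: 0x82 (blk 32, set 0) → MISS  vc=[]
7: 0xff (blk 63, set 7) → L1-HIT  vc=[]
8: 0x27 (blk 9, set 1) → MISS  vc=[33]
9: 0x45 (blk 17, set 1) → MISS  vc=[33, 9]
10: 0x25 (blk 9, set 1) → VC-HIT  vc=[33, 17]
11: 0x20 (blk 8, set 0) → MISS  vc=[33, 17, 32]
12: 0x43 (blk 16, set 0) → MISS  vc=[33, 17, 32, 8]
13: 0x21 (blk 8, set 0) → VC-HIT  vc=[33, 17, 32, 16]

SEQ = [MISS, L1-HIT, L1-HIT, L1-HIT, MISS, L1-HIT, MISS, L1-HIT, MISS, MISS, VC-HIT, MISS, MISS, VC-HIT]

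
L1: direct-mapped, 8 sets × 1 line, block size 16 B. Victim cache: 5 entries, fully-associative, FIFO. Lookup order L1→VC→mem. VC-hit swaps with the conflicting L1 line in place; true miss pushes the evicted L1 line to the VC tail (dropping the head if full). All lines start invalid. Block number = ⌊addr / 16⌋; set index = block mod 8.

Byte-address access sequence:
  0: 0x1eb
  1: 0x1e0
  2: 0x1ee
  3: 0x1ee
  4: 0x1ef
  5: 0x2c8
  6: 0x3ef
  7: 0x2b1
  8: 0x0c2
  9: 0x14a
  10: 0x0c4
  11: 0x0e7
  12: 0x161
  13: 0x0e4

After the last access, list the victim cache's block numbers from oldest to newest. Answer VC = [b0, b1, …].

#0 0x1eb→b30/s6 MISS; vc=[]
#1 0x1e0→b30/s6 L1-HIT; vc=[]
#2 0x1ee→b30/s6 L1-HIT; vc=[]
#3 0x1ee→b30/s6 L1-HIT; vc=[]
#4 0x1ef→b30/s6 L1-HIT; vc=[]
#5 0x2c8→b44/s4 MISS; vc=[]
#6 0x3ef→b62/s6 MISS; vc=[30]
#7 0x2b1→b43/s3 MISS; vc=[30]
#8 0xc2→b12/s4 MISS; vc=[30,44]
#9 0x14a→b20/s4 MISS; vc=[30,44,12]
#10 0xc4→b12/s4 VC-HIT; vc=[30,44,20]
#11 0xe7→b14/s6 MISS; vc=[30,44,20,62]
#12 0x161→b22/s6 MISS; vc=[30,44,20,62,14]
#13 0xe4→b14/s6 VC-HIT; vc=[30,44,20,62,22]

VC = [30, 44, 20, 62, 22]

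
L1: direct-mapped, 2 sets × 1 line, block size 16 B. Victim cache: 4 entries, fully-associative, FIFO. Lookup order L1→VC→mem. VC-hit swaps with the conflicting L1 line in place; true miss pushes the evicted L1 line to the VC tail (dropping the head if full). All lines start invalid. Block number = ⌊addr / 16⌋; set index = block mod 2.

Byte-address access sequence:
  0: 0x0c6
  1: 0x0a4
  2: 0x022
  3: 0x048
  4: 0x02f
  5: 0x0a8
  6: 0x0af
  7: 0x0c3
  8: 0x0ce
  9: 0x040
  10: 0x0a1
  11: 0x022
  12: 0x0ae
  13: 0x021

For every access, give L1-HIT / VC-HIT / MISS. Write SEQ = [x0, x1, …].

  [0] addr=0xc6 blk=12 s=0: MISS | VC []
  [1] addr=0xa4 blk=10 s=0: MISS | VC [12]
  [2] addr=0x22 blk=2 s=0: MISS | VC [12, 10]
  [3] addr=0x48 blk=4 s=0: MISS | VC [12, 10, 2]
  [4] addr=0x2f blk=2 s=0: VC-HIT | VC [12, 10, 4]
  [5] addr=0xa8 blk=10 s=0: VC-HIT | VC [12, 2, 4]
  [6] addr=0xaf blk=10 s=0: L1-HIT | VC [12, 2, 4]
  [7] addr=0xc3 blk=12 s=0: VC-HIT | VC [10, 2, 4]
  [8] addr=0xce blk=12 s=0: L1-HIT | VC [10, 2, 4]
  [9] addr=0x40 blk=4 s=0: VC-HIT | VC [10, 2, 12]
  [10] addr=0xa1 blk=10 s=0: VC-HIT | VC [4, 2, 12]
  [11] addr=0x22 blk=2 s=0: VC-HIT | VC [4, 10, 12]
  [12] addr=0xae blk=10 s=0: VC-HIT | VC [4, 2, 12]
  [13] addr=0x21 blk=2 s=0: VC-HIT | VC [4, 10, 12]

SEQ = [MISS, MISS, MISS, MISS, VC-HIT, VC-HIT, L1-HIT, VC-HIT, L1-HIT, VC-HIT, VC-HIT, VC-HIT, VC-HIT, VC-HIT]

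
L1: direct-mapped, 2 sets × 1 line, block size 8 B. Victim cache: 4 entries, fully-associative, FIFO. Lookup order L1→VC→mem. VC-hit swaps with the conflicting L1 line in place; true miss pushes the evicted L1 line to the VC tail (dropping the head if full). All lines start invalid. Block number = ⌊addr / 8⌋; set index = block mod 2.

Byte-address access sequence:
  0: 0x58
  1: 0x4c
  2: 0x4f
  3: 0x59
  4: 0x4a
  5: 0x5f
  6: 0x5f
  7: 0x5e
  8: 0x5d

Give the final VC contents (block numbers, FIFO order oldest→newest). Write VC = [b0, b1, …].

VC = [9]

  [0] addr=0x58 blk=11 s=1: MISS | VC []
  [1] addr=0x4c blk=9 s=1: MISS | VC [11]
  [2] addr=0x4f blk=9 s=1: L1-HIT | VC [11]
  [3] addr=0x59 blk=11 s=1: VC-HIT | VC [9]
  [4] addr=0x4a blk=9 s=1: VC-HIT | VC [11]
  [5] addr=0x5f blk=11 s=1: VC-HIT | VC [9]
  [6] addr=0x5f blk=11 s=1: L1-HIT | VC [9]
  [7] addr=0x5e blk=11 s=1: L1-HIT | VC [9]
  [8] addr=0x5d blk=11 s=1: L1-HIT | VC [9]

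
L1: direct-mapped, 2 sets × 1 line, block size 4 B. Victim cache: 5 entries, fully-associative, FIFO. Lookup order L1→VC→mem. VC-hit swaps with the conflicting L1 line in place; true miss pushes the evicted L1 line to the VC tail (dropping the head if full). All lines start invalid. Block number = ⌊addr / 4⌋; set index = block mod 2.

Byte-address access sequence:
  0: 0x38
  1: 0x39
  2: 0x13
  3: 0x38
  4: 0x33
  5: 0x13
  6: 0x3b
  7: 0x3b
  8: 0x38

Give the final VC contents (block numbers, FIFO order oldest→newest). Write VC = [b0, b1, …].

  [0] addr=0x38 blk=14 s=0: MISS | VC []
  [1] addr=0x39 blk=14 s=0: L1-HIT | VC []
  [2] addr=0x13 blk=4 s=0: MISS | VC [14]
  [3] addr=0x38 blk=14 s=0: VC-HIT | VC [4]
  [4] addr=0x33 blk=12 s=0: MISS | VC [4, 14]
  [5] addr=0x13 blk=4 s=0: VC-HIT | VC [12, 14]
  [6] addr=0x3b blk=14 s=0: VC-HIT | VC [12, 4]
  [7] addr=0x3b blk=14 s=0: L1-HIT | VC [12, 4]
  [8] addr=0x38 blk=14 s=0: L1-HIT | VC [12, 4]

VC = [12, 4]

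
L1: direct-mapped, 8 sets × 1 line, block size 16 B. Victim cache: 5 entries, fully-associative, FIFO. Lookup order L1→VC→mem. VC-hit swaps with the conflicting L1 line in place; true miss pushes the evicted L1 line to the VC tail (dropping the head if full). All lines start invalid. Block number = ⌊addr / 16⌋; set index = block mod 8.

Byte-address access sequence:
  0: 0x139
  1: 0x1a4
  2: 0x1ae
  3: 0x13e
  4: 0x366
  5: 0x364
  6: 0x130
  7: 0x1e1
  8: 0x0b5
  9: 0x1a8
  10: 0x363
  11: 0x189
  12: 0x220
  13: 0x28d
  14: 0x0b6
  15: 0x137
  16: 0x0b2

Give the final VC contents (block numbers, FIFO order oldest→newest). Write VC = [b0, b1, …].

#0 0x139→b19/s3 MISS; vc=[]
#1 0x1a4→b26/s2 MISS; vc=[]
#2 0x1ae→b26/s2 L1-HIT; vc=[]
#3 0x13e→b19/s3 L1-HIT; vc=[]
#4 0x366→b54/s6 MISS; vc=[]
#5 0x364→b54/s6 L1-HIT; vc=[]
#6 0x130→b19/s3 L1-HIT; vc=[]
#7 0x1e1→b30/s6 MISS; vc=[54]
#8 0xb5→b11/s3 MISS; vc=[54,19]
#9 0x1a8→b26/s2 L1-HIT; vc=[54,19]
#10 0x363→b54/s6 VC-HIT; vc=[30,19]
#11 0x189→b24/s0 MISS; vc=[30,19]
#12 0x220→b34/s2 MISS; vc=[30,19,26]
#13 0x28d→b40/s0 MISS; vc=[30,19,26,24]
#14 0xb6→b11/s3 L1-HIT; vc=[30,19,26,24]
#15 0x137→b19/s3 VC-HIT; vc=[30,11,26,24]
#16 0xb2→b11/s3 VC-HIT; vc=[30,19,26,24]

VC = [30, 19, 26, 24]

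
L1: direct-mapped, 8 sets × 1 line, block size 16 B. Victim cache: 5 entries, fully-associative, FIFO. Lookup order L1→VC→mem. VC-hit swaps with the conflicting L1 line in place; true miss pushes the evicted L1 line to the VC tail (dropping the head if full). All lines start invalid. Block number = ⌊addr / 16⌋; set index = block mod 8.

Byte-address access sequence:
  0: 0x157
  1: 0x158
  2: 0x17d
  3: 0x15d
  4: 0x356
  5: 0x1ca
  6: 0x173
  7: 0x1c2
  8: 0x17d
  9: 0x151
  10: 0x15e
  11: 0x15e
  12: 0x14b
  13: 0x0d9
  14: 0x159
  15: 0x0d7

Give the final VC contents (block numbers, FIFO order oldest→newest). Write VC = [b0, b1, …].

  [0] addr=0x157 blk=21 s=5: MISS | VC []
  [1] addr=0x158 blk=21 s=5: L1-HIT | VC []
  [2] addr=0x17d blk=23 s=7: MISS | VC []
  [3] addr=0x15d blk=21 s=5: L1-HIT | VC []
  [4] addr=0x356 blk=53 s=5: MISS | VC [21]
  [5] addr=0x1ca blk=28 s=4: MISS | VC [21]
  [6] addr=0x173 blk=23 s=7: L1-HIT | VC [21]
  [7] addr=0x1c2 blk=28 s=4: L1-HIT | VC [21]
  [8] addr=0x17d blk=23 s=7: L1-HIT | VC [21]
  [9] addr=0x151 blk=21 s=5: VC-HIT | VC [53]
  [10] addr=0x15e blk=21 s=5: L1-HIT | VC [53]
  [11] addr=0x15e blk=21 s=5: L1-HIT | VC [53]
  [12] addr=0x14b blk=20 s=4: MISS | VC [53, 28]
  [13] addr=0xd9 blk=13 s=5: MISS | VC [53, 28, 21]
  [14] addr=0x159 blk=21 s=5: VC-HIT | VC [53, 28, 13]
  [15] addr=0xd7 blk=13 s=5: VC-HIT | VC [53, 28, 21]

VC = [53, 28, 21]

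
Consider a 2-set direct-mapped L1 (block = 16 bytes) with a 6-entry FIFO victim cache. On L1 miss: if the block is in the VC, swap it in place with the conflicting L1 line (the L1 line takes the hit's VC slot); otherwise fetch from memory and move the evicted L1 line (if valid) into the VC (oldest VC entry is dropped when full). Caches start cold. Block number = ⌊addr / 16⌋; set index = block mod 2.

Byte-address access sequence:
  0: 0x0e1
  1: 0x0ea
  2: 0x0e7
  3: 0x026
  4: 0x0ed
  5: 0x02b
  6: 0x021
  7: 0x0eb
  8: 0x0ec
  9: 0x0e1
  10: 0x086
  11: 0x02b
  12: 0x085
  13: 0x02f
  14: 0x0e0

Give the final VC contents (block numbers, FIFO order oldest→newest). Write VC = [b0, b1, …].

  [0] addr=0xe1 blk=14 s=0: MISS | VC []
  [1] addr=0xea blk=14 s=0: L1-HIT | VC []
  [2] addr=0xe7 blk=14 s=0: L1-HIT | VC []
  [3] addr=0x26 blk=2 s=0: MISS | VC [14]
  [4] addr=0xed blk=14 s=0: VC-HIT | VC [2]
  [5] addr=0x2b blk=2 s=0: VC-HIT | VC [14]
  [6] addr=0x21 blk=2 s=0: L1-HIT | VC [14]
  [7] addr=0xeb blk=14 s=0: VC-HIT | VC [2]
  [8] addr=0xec blk=14 s=0: L1-HIT | VC [2]
  [9] addr=0xe1 blk=14 s=0: L1-HIT | VC [2]
  [10] addr=0x86 blk=8 s=0: MISS | VC [2, 14]
  [11] addr=0x2b blk=2 s=0: VC-HIT | VC [8, 14]
  [12] addr=0x85 blk=8 s=0: VC-HIT | VC [2, 14]
  [13] addr=0x2f blk=2 s=0: VC-HIT | VC [8, 14]
  [14] addr=0xe0 blk=14 s=0: VC-HIT | VC [8, 2]

VC = [8, 2]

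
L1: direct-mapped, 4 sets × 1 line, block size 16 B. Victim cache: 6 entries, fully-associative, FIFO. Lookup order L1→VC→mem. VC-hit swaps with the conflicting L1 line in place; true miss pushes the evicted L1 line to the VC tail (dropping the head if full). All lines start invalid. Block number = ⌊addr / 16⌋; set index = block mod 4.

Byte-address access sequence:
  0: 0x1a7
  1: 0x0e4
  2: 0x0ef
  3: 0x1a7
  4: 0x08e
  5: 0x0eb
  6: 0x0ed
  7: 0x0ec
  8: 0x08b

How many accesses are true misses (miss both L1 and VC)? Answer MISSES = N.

MISSES = 3

0: 0x1a7 (blk 26, set 2) → MISS  vc=[]
1: 0xe4 (blk 14, set 2) → MISS  vc=[26]
2: 0xef (blk 14, set 2) → L1-HIT  vc=[26]
3: 0x1a7 (blk 26, set 2) → VC-HIT  vc=[14]
4: 0x8e (blk 8, set 0) → MISS  vc=[14]
5: 0xeb (blk 14, set 2) → VC-HIT  vc=[26]
6: 0xed (blk 14, set 2) → L1-HIT  vc=[26]
7: 0xec (blk 14, set 2) → L1-HIT  vc=[26]
8: 0x8b (blk 8, set 0) → L1-HIT  vc=[26]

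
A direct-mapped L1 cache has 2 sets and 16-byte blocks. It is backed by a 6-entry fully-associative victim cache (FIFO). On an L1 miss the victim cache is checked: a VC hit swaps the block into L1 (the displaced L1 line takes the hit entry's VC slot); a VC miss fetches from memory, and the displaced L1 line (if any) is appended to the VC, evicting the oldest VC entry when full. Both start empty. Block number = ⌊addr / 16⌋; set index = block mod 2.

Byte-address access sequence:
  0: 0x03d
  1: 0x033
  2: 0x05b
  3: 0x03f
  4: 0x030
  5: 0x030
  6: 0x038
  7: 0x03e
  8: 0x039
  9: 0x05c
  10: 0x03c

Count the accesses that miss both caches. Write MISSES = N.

  [0] addr=0x3d blk=3 s=1: MISS | VC []
  [1] addr=0x33 blk=3 s=1: L1-HIT | VC []
  [2] addr=0x5b blk=5 s=1: MISS | VC [3]
  [3] addr=0x3f blk=3 s=1: VC-HIT | VC [5]
  [4] addr=0x30 blk=3 s=1: L1-HIT | VC [5]
  [5] addr=0x30 blk=3 s=1: L1-HIT | VC [5]
  [6] addr=0x38 blk=3 s=1: L1-HIT | VC [5]
  [7] addr=0x3e blk=3 s=1: L1-HIT | VC [5]
  [8] addr=0x39 blk=3 s=1: L1-HIT | VC [5]
  [9] addr=0x5c blk=5 s=1: VC-HIT | VC [3]
  [10] addr=0x3c blk=3 s=1: VC-HIT | VC [5]

MISSES = 2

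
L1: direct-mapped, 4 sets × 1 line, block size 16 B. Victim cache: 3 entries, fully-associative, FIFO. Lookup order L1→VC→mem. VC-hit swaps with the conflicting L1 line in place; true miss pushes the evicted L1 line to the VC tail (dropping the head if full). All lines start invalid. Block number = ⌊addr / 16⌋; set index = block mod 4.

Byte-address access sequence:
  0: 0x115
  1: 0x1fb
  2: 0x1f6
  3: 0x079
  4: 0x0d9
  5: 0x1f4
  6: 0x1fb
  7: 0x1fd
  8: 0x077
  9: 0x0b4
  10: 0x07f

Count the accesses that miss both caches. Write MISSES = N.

MISSES = 5

#0 0x115→b17/s1 MISS; vc=[]
#1 0x1fb→b31/s3 MISS; vc=[]
#2 0x1f6→b31/s3 L1-HIT; vc=[]
#3 0x79→b7/s3 MISS; vc=[31]
#4 0xd9→b13/s1 MISS; vc=[31,17]
#5 0x1f4→b31/s3 VC-HIT; vc=[7,17]
#6 0x1fb→b31/s3 L1-HIT; vc=[7,17]
#7 0x1fd→b31/s3 L1-HIT; vc=[7,17]
#8 0x77→b7/s3 VC-HIT; vc=[31,17]
#9 0xb4→b11/s3 MISS; vc=[31,17,7]
#10 0x7f→b7/s3 VC-HIT; vc=[31,17,11]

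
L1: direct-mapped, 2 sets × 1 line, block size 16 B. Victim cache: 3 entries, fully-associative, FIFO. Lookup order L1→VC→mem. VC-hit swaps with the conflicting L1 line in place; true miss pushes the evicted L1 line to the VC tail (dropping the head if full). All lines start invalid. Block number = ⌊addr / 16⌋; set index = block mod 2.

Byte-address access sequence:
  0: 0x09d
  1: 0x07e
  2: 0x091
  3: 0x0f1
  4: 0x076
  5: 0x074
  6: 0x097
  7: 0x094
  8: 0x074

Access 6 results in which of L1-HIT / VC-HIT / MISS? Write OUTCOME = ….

0: 0x9d (blk 9, set 1) → MISS  vc=[]
1: 0x7e (blk 7, set 1) → MISS  vc=[9]
2: 0x91 (blk 9, set 1) → VC-HIT  vc=[7]
3: 0xf1 (blk 15, set 1) → MISS  vc=[7, 9]
4: 0x76 (blk 7, set 1) → VC-HIT  vc=[15, 9]
5: 0x74 (blk 7, set 1) → L1-HIT  vc=[15, 9]
6: 0x97 (blk 9, set 1) → VC-HIT  vc=[15, 7]
7: 0x94 (blk 9, set 1) → L1-HIT  vc=[15, 7]
8: 0x74 (blk 7, set 1) → VC-HIT  vc=[15, 9]

OUTCOME = VC-HIT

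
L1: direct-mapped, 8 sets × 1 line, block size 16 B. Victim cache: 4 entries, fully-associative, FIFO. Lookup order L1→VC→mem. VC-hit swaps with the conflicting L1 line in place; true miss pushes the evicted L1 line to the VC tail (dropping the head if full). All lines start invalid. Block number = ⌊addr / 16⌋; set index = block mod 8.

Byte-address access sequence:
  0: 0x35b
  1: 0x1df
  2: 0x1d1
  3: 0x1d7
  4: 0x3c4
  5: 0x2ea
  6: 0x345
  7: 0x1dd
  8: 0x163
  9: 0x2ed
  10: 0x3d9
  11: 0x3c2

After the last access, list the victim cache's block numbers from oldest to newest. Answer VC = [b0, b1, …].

VC = [53, 52, 22, 29]

0: 0x35b (blk 53, set 5) → MISS  vc=[]
1: 0x1df (blk 29, set 5) → MISS  vc=[53]
2: 0x1d1 (blk 29, set 5) → L1-HIT  vc=[53]
3: 0x1d7 (blk 29, set 5) → L1-HIT  vc=[53]
4: 0x3c4 (blk 60, set 4) → MISS  vc=[53]
5: 0x2ea (blk 46, set 6) → MISS  vc=[53]
6: 0x345 (blk 52, set 4) → MISS  vc=[53, 60]
7: 0x1dd (blk 29, set 5) → L1-HIT  vc=[53, 60]
8: 0x163 (blk 22, set 6) → MISS  vc=[53, 60, 46]
9: 0x2ed (blk 46, set 6) → VC-HIT  vc=[53, 60, 22]
10: 0x3d9 (blk 61, set 5) → MISS  vc=[53, 60, 22, 29]
11: 0x3c2 (blk 60, set 4) → VC-HIT  vc=[53, 52, 22, 29]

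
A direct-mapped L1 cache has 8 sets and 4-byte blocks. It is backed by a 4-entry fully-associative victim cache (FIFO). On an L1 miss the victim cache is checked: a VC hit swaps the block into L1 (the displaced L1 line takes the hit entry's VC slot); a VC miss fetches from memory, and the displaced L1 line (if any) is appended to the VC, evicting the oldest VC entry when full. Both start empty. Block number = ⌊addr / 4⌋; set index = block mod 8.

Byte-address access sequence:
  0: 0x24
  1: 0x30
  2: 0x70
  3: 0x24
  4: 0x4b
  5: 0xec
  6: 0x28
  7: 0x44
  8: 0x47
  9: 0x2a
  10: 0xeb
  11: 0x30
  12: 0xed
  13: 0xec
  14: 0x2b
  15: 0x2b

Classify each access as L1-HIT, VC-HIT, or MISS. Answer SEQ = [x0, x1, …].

#0 0x24→b9/s1 MISS; vc=[]
#1 0x30→b12/s4 MISS; vc=[]
#2 0x70→b28/s4 MISS; vc=[12]
#3 0x24→b9/s1 L1-HIT; vc=[12]
#4 0x4b→b18/s2 MISS; vc=[12]
#5 0xec→b59/s3 MISS; vc=[12]
#6 0x28→b10/s2 MISS; vc=[12,18]
#7 0x44→b17/s1 MISS; vc=[12,18,9]
#8 0x47→b17/s1 L1-HIT; vc=[12,18,9]
#9 0x2a→b10/s2 L1-HIT; vc=[12,18,9]
#10 0xeb→b58/s2 MISS; vc=[12,18,9,10]
#11 0x30→b12/s4 VC-HIT; vc=[28,18,9,10]
#12 0xed→b59/s3 L1-HIT; vc=[28,18,9,10]
#13 0xec→b59/s3 L1-HIT; vc=[28,18,9,10]
#14 0x2b→b10/s2 VC-HIT; vc=[28,18,9,58]
#15 0x2b→b10/s2 L1-HIT; vc=[28,18,9,58]

SEQ = [MISS, MISS, MISS, L1-HIT, MISS, MISS, MISS, MISS, L1-HIT, L1-HIT, MISS, VC-HIT, L1-HIT, L1-HIT, VC-HIT, L1-HIT]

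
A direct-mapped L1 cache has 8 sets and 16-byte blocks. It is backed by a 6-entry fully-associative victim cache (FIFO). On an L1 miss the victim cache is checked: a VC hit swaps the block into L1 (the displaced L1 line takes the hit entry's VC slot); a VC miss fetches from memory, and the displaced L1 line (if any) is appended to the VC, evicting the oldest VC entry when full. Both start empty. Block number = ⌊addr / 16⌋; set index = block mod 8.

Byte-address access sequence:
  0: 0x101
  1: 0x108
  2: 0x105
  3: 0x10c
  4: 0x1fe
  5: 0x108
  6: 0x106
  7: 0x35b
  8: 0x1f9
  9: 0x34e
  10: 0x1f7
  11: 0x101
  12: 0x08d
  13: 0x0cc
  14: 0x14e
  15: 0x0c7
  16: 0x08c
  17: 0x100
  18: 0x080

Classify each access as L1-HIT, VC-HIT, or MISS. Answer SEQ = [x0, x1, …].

SEQ = [MISS, L1-HIT, L1-HIT, L1-HIT, MISS, L1-HIT, L1-HIT, MISS, L1-HIT, MISS, L1-HIT, L1-HIT, MISS, MISS, MISS, VC-HIT, L1-HIT, VC-HIT, VC-HIT]

0: 0x101 (blk 16, set 0) → MISS  vc=[]
1: 0x108 (blk 16, set 0) → L1-HIT  vc=[]
2: 0x105 (blk 16, set 0) → L1-HIT  vc=[]
3: 0x10c (blk 16, set 0) → L1-HIT  vc=[]
4: 0x1fe (blk 31, set 7) → MISS  vc=[]
5: 0x108 (blk 16, set 0) → L1-HIT  vc=[]
6: 0x106 (blk 16, set 0) → L1-HIT  vc=[]
7: 0x35b (blk 53, set 5) → MISS  vc=[]
8: 0x1f9 (blk 31, set 7) → L1-HIT  vc=[]
9: 0x34e (blk 52, set 4) → MISS  vc=[]
10: 0x1f7 (blk 31, set 7) → L1-HIT  vc=[]
11: 0x101 (blk 16, set 0) → L1-HIT  vc=[]
12: 0x8d (blk 8, set 0) → MISS  vc=[16]
13: 0xcc (blk 12, set 4) → MISS  vc=[16, 52]
14: 0x14e (blk 20, set 4) → MISS  vc=[16, 52, 12]
15: 0xc7 (blk 12, set 4) → VC-HIT  vc=[16, 52, 20]
16: 0x8c (blk 8, set 0) → L1-HIT  vc=[16, 52, 20]
17: 0x100 (blk 16, set 0) → VC-HIT  vc=[8, 52, 20]
18: 0x80 (blk 8, set 0) → VC-HIT  vc=[16, 52, 20]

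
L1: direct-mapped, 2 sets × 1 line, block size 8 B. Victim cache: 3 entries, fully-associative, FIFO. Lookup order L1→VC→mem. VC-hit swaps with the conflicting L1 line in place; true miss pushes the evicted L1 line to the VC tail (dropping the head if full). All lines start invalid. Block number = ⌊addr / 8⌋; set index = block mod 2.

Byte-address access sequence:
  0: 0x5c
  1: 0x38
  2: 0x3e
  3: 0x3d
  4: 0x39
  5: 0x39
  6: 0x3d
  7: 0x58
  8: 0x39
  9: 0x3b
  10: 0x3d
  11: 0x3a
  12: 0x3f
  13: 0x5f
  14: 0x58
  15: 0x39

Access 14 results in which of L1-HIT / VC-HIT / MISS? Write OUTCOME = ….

0: 0x5c (blk 11, set 1) → MISS  vc=[]
1: 0x38 (blk 7, set 1) → MISS  vc=[11]
2: 0x3e (blk 7, set 1) → L1-HIT  vc=[11]
3: 0x3d (blk 7, set 1) → L1-HIT  vc=[11]
4: 0x39 (blk 7, set 1) → L1-HIT  vc=[11]
5: 0x39 (blk 7, set 1) → L1-HIT  vc=[11]
6: 0x3d (blk 7, set 1) → L1-HIT  vc=[11]
7: 0x58 (blk 11, set 1) → VC-HIT  vc=[7]
8: 0x39 (blk 7, set 1) → VC-HIT  vc=[11]
9: 0x3b (blk 7, set 1) → L1-HIT  vc=[11]
10: 0x3d (blk 7, set 1) → L1-HIT  vc=[11]
11: 0x3a (blk 7, set 1) → L1-HIT  vc=[11]
12: 0x3f (blk 7, set 1) → L1-HIT  vc=[11]
13: 0x5f (blk 11, set 1) → VC-HIT  vc=[7]
14: 0x58 (blk 11, set 1) → L1-HIT  vc=[7]
15: 0x39 (blk 7, set 1) → VC-HIT  vc=[11]

OUTCOME = L1-HIT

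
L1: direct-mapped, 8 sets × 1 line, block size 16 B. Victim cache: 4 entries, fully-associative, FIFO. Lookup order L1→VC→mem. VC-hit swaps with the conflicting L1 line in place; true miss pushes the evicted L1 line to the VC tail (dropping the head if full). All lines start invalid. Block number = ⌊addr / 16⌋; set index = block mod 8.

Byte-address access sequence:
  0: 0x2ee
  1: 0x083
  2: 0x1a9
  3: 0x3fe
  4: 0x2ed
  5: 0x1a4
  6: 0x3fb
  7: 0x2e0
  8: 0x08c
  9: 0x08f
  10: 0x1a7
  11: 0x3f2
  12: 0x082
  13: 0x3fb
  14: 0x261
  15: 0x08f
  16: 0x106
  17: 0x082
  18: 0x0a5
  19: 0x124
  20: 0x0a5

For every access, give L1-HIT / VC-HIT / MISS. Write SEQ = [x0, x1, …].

0: 0x2ee (blk 46, set 6) → MISS  vc=[]
1: 0x83 (blk 8, set 0) → MISS  vc=[]
2: 0x1a9 (blk 26, set 2) → MISS  vc=[]
3: 0x3fe (blk 63, set 7) → MISS  vc=[]
4: 0x2ed (blk 46, set 6) → L1-HIT  vc=[]
5: 0x1a4 (blk 26, set 2) → L1-HIT  vc=[]
6: 0x3fb (blk 63, set 7) → L1-HIT  vc=[]
7: 0x2e0 (blk 46, set 6) → L1-HIT  vc=[]
8: 0x8c (blk 8, set 0) → L1-HIT  vc=[]
9: 0x8f (blk 8, set 0) → L1-HIT  vc=[]
10: 0x1a7 (blk 26, set 2) → L1-HIT  vc=[]
11: 0x3f2 (blk 63, set 7) → L1-HIT  vc=[]
12: 0x82 (blk 8, set 0) → L1-HIT  vc=[]
13: 0x3fb (blk 63, set 7) → L1-HIT  vc=[]
14: 0x261 (blk 38, set 6) → MISS  vc=[46]
15: 0x8f (blk 8, set 0) → L1-HIT  vc=[46]
16: 0x106 (blk 16, set 0) → MISS  vc=[46, 8]
17: 0x82 (blk 8, set 0) → VC-HIT  vc=[46, 16]
18: 0xa5 (blk 10, set 2) → MISS  vc=[46, 16, 26]
19: 0x124 (blk 18, set 2) → MISS  vc=[46, 16, 26, 10]
20: 0xa5 (blk 10, set 2) → VC-HIT  vc=[46, 16, 26, 18]

SEQ = [MISS, MISS, MISS, MISS, L1-HIT, L1-HIT, L1-HIT, L1-HIT, L1-HIT, L1-HIT, L1-HIT, L1-HIT, L1-HIT, L1-HIT, MISS, L1-HIT, MISS, VC-HIT, MISS, MISS, VC-HIT]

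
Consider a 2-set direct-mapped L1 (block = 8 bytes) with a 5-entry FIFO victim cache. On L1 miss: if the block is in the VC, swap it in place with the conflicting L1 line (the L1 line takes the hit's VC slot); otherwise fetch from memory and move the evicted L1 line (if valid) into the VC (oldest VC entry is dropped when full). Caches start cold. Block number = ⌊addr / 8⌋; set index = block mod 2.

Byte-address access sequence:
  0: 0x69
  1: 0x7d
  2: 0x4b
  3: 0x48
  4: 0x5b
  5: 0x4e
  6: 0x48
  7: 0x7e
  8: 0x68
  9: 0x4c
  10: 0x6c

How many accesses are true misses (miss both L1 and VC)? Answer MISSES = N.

MISSES = 4

#0 0x69→b13/s1 MISS; vc=[]
#1 0x7d→b15/s1 MISS; vc=[13]
#2 0x4b→b9/s1 MISS; vc=[13,15]
#3 0x48→b9/s1 L1-HIT; vc=[13,15]
#4 0x5b→b11/s1 MISS; vc=[13,15,9]
#5 0x4e→b9/s1 VC-HIT; vc=[13,15,11]
#6 0x48→b9/s1 L1-HIT; vc=[13,15,11]
#7 0x7e→b15/s1 VC-HIT; vc=[13,9,11]
#8 0x68→b13/s1 VC-HIT; vc=[15,9,11]
#9 0x4c→b9/s1 VC-HIT; vc=[15,13,11]
#10 0x6c→b13/s1 VC-HIT; vc=[15,9,11]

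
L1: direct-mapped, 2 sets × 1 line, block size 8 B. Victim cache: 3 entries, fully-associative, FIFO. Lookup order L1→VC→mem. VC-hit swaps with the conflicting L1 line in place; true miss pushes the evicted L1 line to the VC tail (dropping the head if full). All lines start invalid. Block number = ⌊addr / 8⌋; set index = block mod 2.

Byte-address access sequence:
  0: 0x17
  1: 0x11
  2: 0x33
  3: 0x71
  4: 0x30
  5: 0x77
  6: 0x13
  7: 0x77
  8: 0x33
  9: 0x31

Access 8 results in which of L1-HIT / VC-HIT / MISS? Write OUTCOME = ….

#0 0x17→b2/s0 MISS; vc=[]
#1 0x11→b2/s0 L1-HIT; vc=[]
#2 0x33→b6/s0 MISS; vc=[2]
#3 0x71→b14/s0 MISS; vc=[2,6]
#4 0x30→b6/s0 VC-HIT; vc=[2,14]
#5 0x77→b14/s0 VC-HIT; vc=[2,6]
#6 0x13→b2/s0 VC-HIT; vc=[14,6]
#7 0x77→b14/s0 VC-HIT; vc=[2,6]
#8 0x33→b6/s0 VC-HIT; vc=[2,14]
#9 0x31→b6/s0 L1-HIT; vc=[2,14]

OUTCOME = VC-HIT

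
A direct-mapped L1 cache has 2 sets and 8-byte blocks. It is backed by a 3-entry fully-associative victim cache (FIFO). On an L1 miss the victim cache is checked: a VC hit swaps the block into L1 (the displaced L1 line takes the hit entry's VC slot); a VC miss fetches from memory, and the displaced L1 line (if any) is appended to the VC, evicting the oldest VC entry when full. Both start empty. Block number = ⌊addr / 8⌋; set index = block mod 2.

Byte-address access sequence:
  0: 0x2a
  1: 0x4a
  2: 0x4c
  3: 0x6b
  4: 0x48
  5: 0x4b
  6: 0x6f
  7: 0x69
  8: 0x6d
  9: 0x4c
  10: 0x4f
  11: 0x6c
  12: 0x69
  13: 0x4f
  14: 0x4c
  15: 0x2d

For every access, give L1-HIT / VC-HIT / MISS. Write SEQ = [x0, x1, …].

SEQ = [MISS, MISS, L1-HIT, MISS, VC-HIT, L1-HIT, VC-HIT, L1-HIT, L1-HIT, VC-HIT, L1-HIT, VC-HIT, L1-HIT, VC-HIT, L1-HIT, VC-HIT]

  [0] addr=0x2a blk=5 s=1: MISS | VC []
  [1] addr=0x4a blk=9 s=1: MISS | VC [5]
  [2] addr=0x4c blk=9 s=1: L1-HIT | VC [5]
  [3] addr=0x6b blk=13 s=1: MISS | VC [5, 9]
  [4] addr=0x48 blk=9 s=1: VC-HIT | VC [5, 13]
  [5] addr=0x4b blk=9 s=1: L1-HIT | VC [5, 13]
  [6] addr=0x6f blk=13 s=1: VC-HIT | VC [5, 9]
  [7] addr=0x69 blk=13 s=1: L1-HIT | VC [5, 9]
  [8] addr=0x6d blk=13 s=1: L1-HIT | VC [5, 9]
  [9] addr=0x4c blk=9 s=1: VC-HIT | VC [5, 13]
  [10] addr=0x4f blk=9 s=1: L1-HIT | VC [5, 13]
  [11] addr=0x6c blk=13 s=1: VC-HIT | VC [5, 9]
  [12] addr=0x69 blk=13 s=1: L1-HIT | VC [5, 9]
  [13] addr=0x4f blk=9 s=1: VC-HIT | VC [5, 13]
  [14] addr=0x4c blk=9 s=1: L1-HIT | VC [5, 13]
  [15] addr=0x2d blk=5 s=1: VC-HIT | VC [9, 13]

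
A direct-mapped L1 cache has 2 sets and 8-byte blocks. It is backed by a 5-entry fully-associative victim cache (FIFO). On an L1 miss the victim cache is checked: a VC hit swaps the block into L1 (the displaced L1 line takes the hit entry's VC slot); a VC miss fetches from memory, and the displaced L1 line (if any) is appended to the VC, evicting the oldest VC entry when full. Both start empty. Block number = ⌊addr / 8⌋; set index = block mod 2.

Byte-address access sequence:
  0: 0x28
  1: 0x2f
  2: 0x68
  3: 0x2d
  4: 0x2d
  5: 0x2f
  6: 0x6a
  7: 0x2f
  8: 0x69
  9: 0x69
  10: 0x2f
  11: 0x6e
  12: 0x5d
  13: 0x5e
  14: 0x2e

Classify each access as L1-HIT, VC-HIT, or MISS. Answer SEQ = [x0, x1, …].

SEQ = [MISS, L1-HIT, MISS, VC-HIT, L1-HIT, L1-HIT, VC-HIT, VC-HIT, VC-HIT, L1-HIT, VC-HIT, VC-HIT, MISS, L1-HIT, VC-HIT]

0: 0x28 (blk 5, set 1) → MISS  vc=[]
1: 0x2f (blk 5, set 1) → L1-HIT  vc=[]
2: 0x68 (blk 13, set 1) → MISS  vc=[5]
3: 0x2d (blk 5, set 1) → VC-HIT  vc=[13]
4: 0x2d (blk 5, set 1) → L1-HIT  vc=[13]
5: 0x2f (blk 5, set 1) → L1-HIT  vc=[13]
6: 0x6a (blk 13, set 1) → VC-HIT  vc=[5]
7: 0x2f (blk 5, set 1) → VC-HIT  vc=[13]
8: 0x69 (blk 13, set 1) → VC-HIT  vc=[5]
9: 0x69 (blk 13, set 1) → L1-HIT  vc=[5]
10: 0x2f (blk 5, set 1) → VC-HIT  vc=[13]
11: 0x6e (blk 13, set 1) → VC-HIT  vc=[5]
12: 0x5d (blk 11, set 1) → MISS  vc=[5, 13]
13: 0x5e (blk 11, set 1) → L1-HIT  vc=[5, 13]
14: 0x2e (blk 5, set 1) → VC-HIT  vc=[11, 13]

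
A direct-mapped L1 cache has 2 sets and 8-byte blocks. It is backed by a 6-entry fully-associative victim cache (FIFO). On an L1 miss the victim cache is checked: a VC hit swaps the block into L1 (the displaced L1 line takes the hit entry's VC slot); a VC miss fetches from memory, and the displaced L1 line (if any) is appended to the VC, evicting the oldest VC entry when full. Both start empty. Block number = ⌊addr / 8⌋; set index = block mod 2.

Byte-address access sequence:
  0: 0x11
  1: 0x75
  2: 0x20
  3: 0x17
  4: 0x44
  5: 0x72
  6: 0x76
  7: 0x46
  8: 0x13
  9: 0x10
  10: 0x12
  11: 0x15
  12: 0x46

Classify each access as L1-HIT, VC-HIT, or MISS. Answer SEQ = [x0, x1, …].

0: 0x11 (blk 2, set 0) → MISS  vc=[]
1: 0x75 (blk 14, set 0) → MISS  vc=[2]
2: 0x20 (blk 4, set 0) → MISS  vc=[2, 14]
3: 0x17 (blk 2, set 0) → VC-HIT  vc=[4, 14]
4: 0x44 (blk 8, set 0) → MISS  vc=[4, 14, 2]
5: 0x72 (blk 14, set 0) → VC-HIT  vc=[4, 8, 2]
6: 0x76 (blk 14, set 0) → L1-HIT  vc=[4, 8, 2]
7: 0x46 (blk 8, set 0) → VC-HIT  vc=[4, 14, 2]
8: 0x13 (blk 2, set 0) → VC-HIT  vc=[4, 14, 8]
9: 0x10 (blk 2, set 0) → L1-HIT  vc=[4, 14, 8]
10: 0x12 (blk 2, set 0) → L1-HIT  vc=[4, 14, 8]
11: 0x15 (blk 2, set 0) → L1-HIT  vc=[4, 14, 8]
12: 0x46 (blk 8, set 0) → VC-HIT  vc=[4, 14, 2]

SEQ = [MISS, MISS, MISS, VC-HIT, MISS, VC-HIT, L1-HIT, VC-HIT, VC-HIT, L1-HIT, L1-HIT, L1-HIT, VC-HIT]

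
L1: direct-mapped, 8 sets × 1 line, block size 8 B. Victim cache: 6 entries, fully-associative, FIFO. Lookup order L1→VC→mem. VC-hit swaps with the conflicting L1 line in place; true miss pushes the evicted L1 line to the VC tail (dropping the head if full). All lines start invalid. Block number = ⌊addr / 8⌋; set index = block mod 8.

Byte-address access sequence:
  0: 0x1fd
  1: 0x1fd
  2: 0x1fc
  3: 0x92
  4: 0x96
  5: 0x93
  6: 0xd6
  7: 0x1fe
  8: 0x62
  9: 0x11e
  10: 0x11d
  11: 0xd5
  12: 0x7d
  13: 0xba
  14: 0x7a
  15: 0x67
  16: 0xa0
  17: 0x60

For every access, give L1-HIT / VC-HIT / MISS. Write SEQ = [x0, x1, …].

SEQ = [MISS, L1-HIT, L1-HIT, MISS, L1-HIT, L1-HIT, MISS, L1-HIT, MISS, MISS, L1-HIT, L1-HIT, MISS, MISS, VC-HIT, L1-HIT, MISS, VC-HIT]

  [0] addr=0x1fd blk=63 s=7: MISS | VC []
  [1] addr=0x1fd blk=63 s=7: L1-HIT | VC []
  [2] addr=0x1fc blk=63 s=7: L1-HIT | VC []
  [3] addr=0x92 blk=18 s=2: MISS | VC []
  [4] addr=0x96 blk=18 s=2: L1-HIT | VC []
  [5] addr=0x93 blk=18 s=2: L1-HIT | VC []
  [6] addr=0xd6 blk=26 s=2: MISS | VC [18]
  [7] addr=0x1fe blk=63 s=7: L1-HIT | VC [18]
  [8] addr=0x62 blk=12 s=4: MISS | VC [18]
  [9] addr=0x11e blk=35 s=3: MISS | VC [18]
  [10] addr=0x11d blk=35 s=3: L1-HIT | VC [18]
  [11] addr=0xd5 blk=26 s=2: L1-HIT | VC [18]
  [12] addr=0x7d blk=15 s=7: MISS | VC [18, 63]
  [13] addr=0xba blk=23 s=7: MISS | VC [18, 63, 15]
  [14] addr=0x7a blk=15 s=7: VC-HIT | VC [18, 63, 23]
  [15] addr=0x67 blk=12 s=4: L1-HIT | VC [18, 63, 23]
  [16] addr=0xa0 blk=20 s=4: MISS | VC [18, 63, 23, 12]
  [17] addr=0x60 blk=12 s=4: VC-HIT | VC [18, 63, 23, 20]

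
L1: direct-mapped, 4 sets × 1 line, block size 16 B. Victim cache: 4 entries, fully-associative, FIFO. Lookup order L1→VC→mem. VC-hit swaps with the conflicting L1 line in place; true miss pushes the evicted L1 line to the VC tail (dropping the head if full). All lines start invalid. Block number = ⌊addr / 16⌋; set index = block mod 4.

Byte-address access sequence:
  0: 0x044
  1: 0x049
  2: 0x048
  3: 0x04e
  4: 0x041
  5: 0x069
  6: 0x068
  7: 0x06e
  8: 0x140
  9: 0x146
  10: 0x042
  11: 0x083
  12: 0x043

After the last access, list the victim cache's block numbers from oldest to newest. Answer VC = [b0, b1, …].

  [0] addr=0x44 blk=4 s=0: MISS | VC []
  [1] addr=0x49 blk=4 s=0: L1-HIT | VC []
  [2] addr=0x48 blk=4 s=0: L1-HIT | VC []
  [3] addr=0x4e blk=4 s=0: L1-HIT | VC []
  [4] addr=0x41 blk=4 s=0: L1-HIT | VC []
  [5] addr=0x69 blk=6 s=2: MISS | VC []
  [6] addr=0x68 blk=6 s=2: L1-HIT | VC []
  [7] addr=0x6e blk=6 s=2: L1-HIT | VC []
  [8] addr=0x140 blk=20 s=0: MISS | VC [4]
  [9] addr=0x146 blk=20 s=0: L1-HIT | VC [4]
  [10] addr=0x42 blk=4 s=0: VC-HIT | VC [20]
  [11] addr=0x83 blk=8 s=0: MISS | VC [20, 4]
  [12] addr=0x43 blk=4 s=0: VC-HIT | VC [20, 8]

VC = [20, 8]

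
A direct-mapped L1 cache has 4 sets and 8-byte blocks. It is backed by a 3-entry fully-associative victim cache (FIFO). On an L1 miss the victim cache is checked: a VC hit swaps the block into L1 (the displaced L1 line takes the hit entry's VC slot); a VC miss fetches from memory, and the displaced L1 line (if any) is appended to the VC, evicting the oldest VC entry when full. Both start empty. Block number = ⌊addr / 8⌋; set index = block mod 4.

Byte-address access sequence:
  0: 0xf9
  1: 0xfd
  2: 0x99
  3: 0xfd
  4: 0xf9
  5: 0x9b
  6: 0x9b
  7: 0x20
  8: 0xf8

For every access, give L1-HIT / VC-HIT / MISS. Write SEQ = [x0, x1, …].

0: 0xf9 (blk 31, set 3) → MISS  vc=[]
1: 0xfd (blk 31, set 3) → L1-HIT  vc=[]
2: 0x99 (blk 19, set 3) → MISS  vc=[31]
3: 0xfd (blk 31, set 3) → VC-HIT  vc=[19]
4: 0xf9 (blk 31, set 3) → L1-HIT  vc=[19]
5: 0x9b (blk 19, set 3) → VC-HIT  vc=[31]
6: 0x9b (blk 19, set 3) → L1-HIT  vc=[31]
7: 0x20 (blk 4, set 0) → MISS  vc=[31]
8: 0xf8 (blk 31, set 3) → VC-HIT  vc=[19]

SEQ = [MISS, L1-HIT, MISS, VC-HIT, L1-HIT, VC-HIT, L1-HIT, MISS, VC-HIT]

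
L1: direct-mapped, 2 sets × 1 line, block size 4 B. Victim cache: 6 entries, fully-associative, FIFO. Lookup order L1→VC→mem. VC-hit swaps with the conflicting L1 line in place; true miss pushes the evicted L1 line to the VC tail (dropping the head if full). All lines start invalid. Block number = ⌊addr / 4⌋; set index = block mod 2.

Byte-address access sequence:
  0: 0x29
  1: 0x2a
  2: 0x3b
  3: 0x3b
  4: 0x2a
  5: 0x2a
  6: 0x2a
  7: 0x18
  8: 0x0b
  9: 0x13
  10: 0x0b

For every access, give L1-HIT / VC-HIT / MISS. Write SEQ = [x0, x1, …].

SEQ = [MISS, L1-HIT, MISS, L1-HIT, VC-HIT, L1-HIT, L1-HIT, MISS, MISS, MISS, VC-HIT]

  [0] addr=0x29 blk=10 s=0: MISS | VC []
  [1] addr=0x2a blk=10 s=0: L1-HIT | VC []
  [2] addr=0x3b blk=14 s=0: MISS | VC [10]
  [3] addr=0x3b blk=14 s=0: L1-HIT | VC [10]
  [4] addr=0x2a blk=10 s=0: VC-HIT | VC [14]
  [5] addr=0x2a blk=10 s=0: L1-HIT | VC [14]
  [6] addr=0x2a blk=10 s=0: L1-HIT | VC [14]
  [7] addr=0x18 blk=6 s=0: MISS | VC [14, 10]
  [8] addr=0xb blk=2 s=0: MISS | VC [14, 10, 6]
  [9] addr=0x13 blk=4 s=0: MISS | VC [14, 10, 6, 2]
  [10] addr=0xb blk=2 s=0: VC-HIT | VC [14, 10, 6, 4]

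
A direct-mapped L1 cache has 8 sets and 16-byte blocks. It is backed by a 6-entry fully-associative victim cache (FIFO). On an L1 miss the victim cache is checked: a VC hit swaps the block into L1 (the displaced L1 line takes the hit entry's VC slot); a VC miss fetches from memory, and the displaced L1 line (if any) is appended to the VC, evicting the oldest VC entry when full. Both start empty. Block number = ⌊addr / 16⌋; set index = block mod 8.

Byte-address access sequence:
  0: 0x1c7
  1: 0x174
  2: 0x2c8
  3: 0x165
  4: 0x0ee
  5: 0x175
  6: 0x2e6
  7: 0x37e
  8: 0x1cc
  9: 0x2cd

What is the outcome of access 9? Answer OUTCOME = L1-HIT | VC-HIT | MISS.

  [0] addr=0x1c7 blk=28 s=4: MISS | VC []
  [1] addr=0x174 blk=23 s=7: MISS | VC []
  [2] addr=0x2c8 blk=44 s=4: MISS | VC [28]
  [3] addr=0x165 blk=22 s=6: MISS | VC [28]
  [4] addr=0xee blk=14 s=6: MISS | VC [28, 22]
  [5] addr=0x175 blk=23 s=7: L1-HIT | VC [28, 22]
  [6] addr=0x2e6 blk=46 s=6: MISS | VC [28, 22, 14]
  [7] addr=0x37e blk=55 s=7: MISS | VC [28, 22, 14, 23]
  [8] addr=0x1cc blk=28 s=4: VC-HIT | VC [44, 22, 14, 23]
  [9] addr=0x2cd blk=44 s=4: VC-HIT | VC [28, 22, 14, 23]

OUTCOME = VC-HIT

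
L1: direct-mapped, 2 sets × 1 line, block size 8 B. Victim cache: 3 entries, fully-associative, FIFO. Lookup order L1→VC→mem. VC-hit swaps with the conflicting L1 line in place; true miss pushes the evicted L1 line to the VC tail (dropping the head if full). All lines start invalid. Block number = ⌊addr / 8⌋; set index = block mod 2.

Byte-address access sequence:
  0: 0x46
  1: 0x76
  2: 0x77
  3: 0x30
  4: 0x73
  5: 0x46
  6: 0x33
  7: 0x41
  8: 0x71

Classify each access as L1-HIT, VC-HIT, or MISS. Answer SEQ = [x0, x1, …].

0: 0x46 (blk 8, set 0) → MISS  vc=[]
1: 0x76 (blk 14, set 0) → MISS  vc=[8]
2: 0x77 (blk 14, set 0) → L1-HIT  vc=[8]
3: 0x30 (blk 6, set 0) → MISS  vc=[8, 14]
4: 0x73 (blk 14, set 0) → VC-HIT  vc=[8, 6]
5: 0x46 (blk 8, set 0) → VC-HIT  vc=[14, 6]
6: 0x33 (blk 6, set 0) → VC-HIT  vc=[14, 8]
7: 0x41 (blk 8, set 0) → VC-HIT  vc=[14, 6]
8: 0x71 (blk 14, set 0) → VC-HIT  vc=[8, 6]

SEQ = [MISS, MISS, L1-HIT, MISS, VC-HIT, VC-HIT, VC-HIT, VC-HIT, VC-HIT]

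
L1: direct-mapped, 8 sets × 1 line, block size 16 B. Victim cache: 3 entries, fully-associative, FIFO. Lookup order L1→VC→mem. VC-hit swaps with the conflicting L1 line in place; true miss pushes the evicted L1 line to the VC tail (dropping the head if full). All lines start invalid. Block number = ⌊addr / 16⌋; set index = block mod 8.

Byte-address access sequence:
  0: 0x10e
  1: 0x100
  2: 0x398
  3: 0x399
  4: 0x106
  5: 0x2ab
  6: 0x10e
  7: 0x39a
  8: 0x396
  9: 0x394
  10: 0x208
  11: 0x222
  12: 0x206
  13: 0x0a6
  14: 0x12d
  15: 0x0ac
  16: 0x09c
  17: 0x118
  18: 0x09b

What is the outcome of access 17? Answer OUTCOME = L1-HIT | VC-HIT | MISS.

OUTCOME = MISS

#0 0x10e→b16/s0 MISS; vc=[]
#1 0x100→b16/s0 L1-HIT; vc=[]
#2 0x398→b57/s1 MISS; vc=[]
#3 0x399→b57/s1 L1-HIT; vc=[]
#4 0x106→b16/s0 L1-HIT; vc=[]
#5 0x2ab→b42/s2 MISS; vc=[]
#6 0x10e→b16/s0 L1-HIT; vc=[]
#7 0x39a→b57/s1 L1-HIT; vc=[]
#8 0x396→b57/s1 L1-HIT; vc=[]
#9 0x394→b57/s1 L1-HIT; vc=[]
#10 0x208→b32/s0 MISS; vc=[16]
#11 0x222→b34/s2 MISS; vc=[16,42]
#12 0x206→b32/s0 L1-HIT; vc=[16,42]
#13 0xa6→b10/s2 MISS; vc=[16,42,34]
#14 0x12d→b18/s2 MISS; vc=[42,34,10]
#15 0xac→b10/s2 VC-HIT; vc=[42,34,18]
#16 0x9c→b9/s1 MISS; vc=[34,18,57]
#17 0x118→b17/s1 MISS; vc=[18,57,9]
#18 0x9b→b9/s1 VC-HIT; vc=[18,57,17]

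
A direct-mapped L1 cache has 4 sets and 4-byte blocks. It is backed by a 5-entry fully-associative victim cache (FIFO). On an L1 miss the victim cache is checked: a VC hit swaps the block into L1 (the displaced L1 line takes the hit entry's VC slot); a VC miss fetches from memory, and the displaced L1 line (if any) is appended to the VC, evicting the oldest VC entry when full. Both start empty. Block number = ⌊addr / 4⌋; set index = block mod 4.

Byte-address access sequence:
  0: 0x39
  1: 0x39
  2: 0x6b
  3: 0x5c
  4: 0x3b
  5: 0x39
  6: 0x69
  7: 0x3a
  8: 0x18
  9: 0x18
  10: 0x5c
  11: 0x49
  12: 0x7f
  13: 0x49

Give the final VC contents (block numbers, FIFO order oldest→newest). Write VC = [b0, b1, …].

VC = [26, 14, 6, 23]

0: 0x39 (blk 14, set 2) → MISS  vc=[]
1: 0x39 (blk 14, set 2) → L1-HIT  vc=[]
2: 0x6b (blk 26, set 2) → MISS  vc=[14]
3: 0x5c (blk 23, set 3) → MISS  vc=[14]
4: 0x3b (blk 14, set 2) → VC-HIT  vc=[26]
5: 0x39 (blk 14, set 2) → L1-HIT  vc=[26]
6: 0x69 (blk 26, set 2) → VC-HIT  vc=[14]
7: 0x3a (blk 14, set 2) → VC-HIT  vc=[26]
8: 0x18 (blk 6, set 2) → MISS  vc=[26, 14]
9: 0x18 (blk 6, set 2) → L1-HIT  vc=[26, 14]
10: 0x5c (blk 23, set 3) → L1-HIT  vc=[26, 14]
11: 0x49 (blk 18, set 2) → MISS  vc=[26, 14, 6]
12: 0x7f (blk 31, set 3) → MISS  vc=[26, 14, 6, 23]
13: 0x49 (blk 18, set 2) → L1-HIT  vc=[26, 14, 6, 23]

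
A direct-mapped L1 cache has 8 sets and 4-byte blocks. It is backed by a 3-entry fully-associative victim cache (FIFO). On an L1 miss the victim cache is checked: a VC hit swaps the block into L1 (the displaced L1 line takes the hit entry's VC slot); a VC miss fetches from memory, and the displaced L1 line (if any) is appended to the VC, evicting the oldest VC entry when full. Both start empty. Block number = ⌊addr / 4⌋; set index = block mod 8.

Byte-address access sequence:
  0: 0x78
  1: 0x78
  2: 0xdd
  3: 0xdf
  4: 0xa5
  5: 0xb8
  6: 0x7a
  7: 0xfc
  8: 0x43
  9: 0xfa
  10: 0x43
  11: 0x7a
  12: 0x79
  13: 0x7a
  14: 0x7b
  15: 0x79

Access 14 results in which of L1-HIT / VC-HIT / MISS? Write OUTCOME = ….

#0 0x78→b30/s6 MISS; vc=[]
#1 0x78→b30/s6 L1-HIT; vc=[]
#2 0xdd→b55/s7 MISS; vc=[]
#3 0xdf→b55/s7 L1-HIT; vc=[]
#4 0xa5→b41/s1 MISS; vc=[]
#5 0xb8→b46/s6 MISS; vc=[30]
#6 0x7a→b30/s6 VC-HIT; vc=[46]
#7 0xfc→b63/s7 MISS; vc=[46,55]
#8 0x43→b16/s0 MISS; vc=[46,55]
#9 0xfa→b62/s6 MISS; vc=[46,55,30]
#10 0x43→b16/s0 L1-HIT; vc=[46,55,30]
#11 0x7a→b30/s6 VC-HIT; vc=[46,55,62]
#12 0x79→b30/s6 L1-HIT; vc=[46,55,62]
#13 0x7a→b30/s6 L1-HIT; vc=[46,55,62]
#14 0x7b→b30/s6 L1-HIT; vc=[46,55,62]
#15 0x79→b30/s6 L1-HIT; vc=[46,55,62]

OUTCOME = L1-HIT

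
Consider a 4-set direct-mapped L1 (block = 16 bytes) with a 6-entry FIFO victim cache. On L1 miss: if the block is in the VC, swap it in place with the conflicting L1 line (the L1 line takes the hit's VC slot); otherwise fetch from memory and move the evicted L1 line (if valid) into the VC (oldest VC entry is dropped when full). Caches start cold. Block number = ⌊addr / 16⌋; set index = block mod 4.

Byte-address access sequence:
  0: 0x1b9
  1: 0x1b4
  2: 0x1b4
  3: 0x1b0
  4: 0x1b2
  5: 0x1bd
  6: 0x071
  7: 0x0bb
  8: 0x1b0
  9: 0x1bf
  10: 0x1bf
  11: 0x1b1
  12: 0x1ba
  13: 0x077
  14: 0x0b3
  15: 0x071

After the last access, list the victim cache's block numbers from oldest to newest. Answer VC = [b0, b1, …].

VC = [11, 27]

#0 0x1b9→b27/s3 MISS; vc=[]
#1 0x1b4→b27/s3 L1-HIT; vc=[]
#2 0x1b4→b27/s3 L1-HIT; vc=[]
#3 0x1b0→b27/s3 L1-HIT; vc=[]
#4 0x1b2→b27/s3 L1-HIT; vc=[]
#5 0x1bd→b27/s3 L1-HIT; vc=[]
#6 0x71→b7/s3 MISS; vc=[27]
#7 0xbb→b11/s3 MISS; vc=[27,7]
#8 0x1b0→b27/s3 VC-HIT; vc=[11,7]
#9 0x1bf→b27/s3 L1-HIT; vc=[11,7]
#10 0x1bf→b27/s3 L1-HIT; vc=[11,7]
#11 0x1b1→b27/s3 L1-HIT; vc=[11,7]
#12 0x1ba→b27/s3 L1-HIT; vc=[11,7]
#13 0x77→b7/s3 VC-HIT; vc=[11,27]
#14 0xb3→b11/s3 VC-HIT; vc=[7,27]
#15 0x71→b7/s3 VC-HIT; vc=[11,27]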